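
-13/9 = -1.44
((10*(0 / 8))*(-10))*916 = 0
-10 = -10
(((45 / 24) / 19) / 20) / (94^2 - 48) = 3 / 5343104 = 0.00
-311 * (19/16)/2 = -5909/32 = -184.66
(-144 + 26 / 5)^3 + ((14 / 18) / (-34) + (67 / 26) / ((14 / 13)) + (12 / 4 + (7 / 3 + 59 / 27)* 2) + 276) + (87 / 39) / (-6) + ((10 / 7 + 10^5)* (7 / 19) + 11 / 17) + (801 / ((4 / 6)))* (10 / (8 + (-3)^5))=-49178947390173187 / 18649858500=-2636960.89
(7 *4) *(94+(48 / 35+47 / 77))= 147812 / 55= 2687.49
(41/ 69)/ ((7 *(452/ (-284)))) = -2911/ 54579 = -0.05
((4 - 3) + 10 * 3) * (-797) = -24707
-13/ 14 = -0.93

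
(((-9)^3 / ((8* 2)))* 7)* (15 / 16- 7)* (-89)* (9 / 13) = -396487791 / 3328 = -119136.96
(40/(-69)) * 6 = -80/23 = -3.48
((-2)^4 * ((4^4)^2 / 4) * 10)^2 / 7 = 6871947673600 / 7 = 981706810514.29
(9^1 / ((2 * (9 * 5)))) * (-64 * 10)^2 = 40960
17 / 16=1.06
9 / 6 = 3 / 2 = 1.50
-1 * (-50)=50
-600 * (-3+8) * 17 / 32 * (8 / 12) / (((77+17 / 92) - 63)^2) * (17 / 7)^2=-103959080 / 3337929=-31.14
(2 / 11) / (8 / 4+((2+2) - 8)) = -1 / 11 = -0.09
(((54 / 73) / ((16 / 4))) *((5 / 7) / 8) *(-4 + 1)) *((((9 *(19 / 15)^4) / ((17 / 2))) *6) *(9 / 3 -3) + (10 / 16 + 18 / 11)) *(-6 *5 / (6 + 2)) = 1208925 / 2877952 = 0.42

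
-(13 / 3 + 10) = -43 / 3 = -14.33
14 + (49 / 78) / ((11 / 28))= 6692 / 429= 15.60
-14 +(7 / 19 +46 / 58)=-7074 / 551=-12.84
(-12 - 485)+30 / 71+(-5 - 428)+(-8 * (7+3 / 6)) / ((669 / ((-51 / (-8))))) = -29454105 / 31666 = -930.15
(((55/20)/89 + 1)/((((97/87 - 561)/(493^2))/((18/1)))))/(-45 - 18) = 7760311521/60692660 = 127.86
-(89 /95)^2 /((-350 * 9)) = 7921 /28428750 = 0.00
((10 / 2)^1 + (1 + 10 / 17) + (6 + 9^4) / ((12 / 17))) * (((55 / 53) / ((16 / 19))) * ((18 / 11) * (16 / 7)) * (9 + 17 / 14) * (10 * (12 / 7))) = 2322065438550 / 309043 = 7513729.28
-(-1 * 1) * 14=14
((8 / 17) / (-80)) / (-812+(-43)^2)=-1 / 176290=-0.00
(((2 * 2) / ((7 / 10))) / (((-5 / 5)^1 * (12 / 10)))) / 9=-100 / 189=-0.53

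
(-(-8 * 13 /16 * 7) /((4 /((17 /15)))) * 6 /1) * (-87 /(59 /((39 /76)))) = -5248971 /89680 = -58.53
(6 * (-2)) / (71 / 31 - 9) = 93 / 52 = 1.79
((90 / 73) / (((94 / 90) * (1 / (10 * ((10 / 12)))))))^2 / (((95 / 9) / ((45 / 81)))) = 1139062500 / 223663459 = 5.09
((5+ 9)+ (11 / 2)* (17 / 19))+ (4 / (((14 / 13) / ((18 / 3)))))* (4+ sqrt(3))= 156* sqrt(3) / 7+ 28745 / 266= 146.66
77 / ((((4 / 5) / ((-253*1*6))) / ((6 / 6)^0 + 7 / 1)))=-1168860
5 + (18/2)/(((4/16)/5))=185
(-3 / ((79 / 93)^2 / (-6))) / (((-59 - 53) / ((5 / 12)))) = -129735 / 1397984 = -0.09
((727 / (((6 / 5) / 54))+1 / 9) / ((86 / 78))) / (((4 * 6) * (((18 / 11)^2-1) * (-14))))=-115786957 / 2199708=-52.64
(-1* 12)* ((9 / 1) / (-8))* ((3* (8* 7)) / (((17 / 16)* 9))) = 4032 / 17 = 237.18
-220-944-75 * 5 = -1539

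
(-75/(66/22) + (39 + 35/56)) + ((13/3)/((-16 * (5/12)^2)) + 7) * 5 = 1673/40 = 41.82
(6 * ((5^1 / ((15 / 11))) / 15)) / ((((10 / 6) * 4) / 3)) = 33 / 50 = 0.66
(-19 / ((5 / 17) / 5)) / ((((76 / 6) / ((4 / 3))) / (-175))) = 5950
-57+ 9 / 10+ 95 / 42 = -5653 / 105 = -53.84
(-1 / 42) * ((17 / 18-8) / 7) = 127 / 5292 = 0.02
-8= -8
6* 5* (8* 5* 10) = 12000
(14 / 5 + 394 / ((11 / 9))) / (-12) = -4471 / 165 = -27.10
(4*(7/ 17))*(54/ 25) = 3.56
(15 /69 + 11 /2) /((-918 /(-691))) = 181733 /42228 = 4.30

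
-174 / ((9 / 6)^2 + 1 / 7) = -4872 / 67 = -72.72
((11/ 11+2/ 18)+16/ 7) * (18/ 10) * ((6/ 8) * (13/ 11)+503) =2372297/ 770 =3080.91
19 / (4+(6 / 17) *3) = 323 / 86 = 3.76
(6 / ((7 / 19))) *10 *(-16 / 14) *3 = -27360 / 49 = -558.37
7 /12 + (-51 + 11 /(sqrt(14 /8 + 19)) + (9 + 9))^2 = 1091033 /996- 1452*sqrt(83) /83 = 936.04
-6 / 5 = -1.20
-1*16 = -16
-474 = -474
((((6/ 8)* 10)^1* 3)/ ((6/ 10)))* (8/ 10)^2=24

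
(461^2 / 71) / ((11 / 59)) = 12538739 / 781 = 16054.72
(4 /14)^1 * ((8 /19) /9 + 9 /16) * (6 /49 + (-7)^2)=4012469 /469224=8.55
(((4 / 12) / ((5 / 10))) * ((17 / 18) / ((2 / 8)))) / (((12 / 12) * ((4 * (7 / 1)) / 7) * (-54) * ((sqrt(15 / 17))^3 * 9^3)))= -289 * sqrt(255) / 239148450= -0.00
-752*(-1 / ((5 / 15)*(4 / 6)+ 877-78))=6768 / 7193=0.94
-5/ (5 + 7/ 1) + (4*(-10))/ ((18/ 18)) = -485/ 12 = -40.42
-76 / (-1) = 76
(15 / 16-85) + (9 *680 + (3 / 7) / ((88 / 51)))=7436581 / 1232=6036.19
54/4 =27/2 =13.50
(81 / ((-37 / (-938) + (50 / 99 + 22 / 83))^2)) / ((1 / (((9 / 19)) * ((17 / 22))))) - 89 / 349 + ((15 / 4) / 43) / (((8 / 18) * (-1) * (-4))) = 31994705853548897794489 / 710483345952167687488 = 45.03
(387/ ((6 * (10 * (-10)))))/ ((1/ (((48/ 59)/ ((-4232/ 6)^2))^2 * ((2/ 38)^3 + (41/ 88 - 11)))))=119586391281/ 6581580199869034972480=0.00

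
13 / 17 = 0.76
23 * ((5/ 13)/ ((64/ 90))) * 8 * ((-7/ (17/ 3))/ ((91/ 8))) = -31050/ 2873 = -10.81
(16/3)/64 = 1/12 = 0.08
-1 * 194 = -194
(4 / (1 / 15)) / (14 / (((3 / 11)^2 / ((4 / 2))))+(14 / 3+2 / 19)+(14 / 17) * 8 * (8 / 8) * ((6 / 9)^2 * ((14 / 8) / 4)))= 2907 / 18532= 0.16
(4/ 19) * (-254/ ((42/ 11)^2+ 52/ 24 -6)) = -737616/ 148219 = -4.98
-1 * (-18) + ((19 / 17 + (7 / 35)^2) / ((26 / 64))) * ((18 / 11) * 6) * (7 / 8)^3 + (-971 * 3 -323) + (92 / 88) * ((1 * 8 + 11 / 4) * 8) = -188970622 / 60775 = -3109.35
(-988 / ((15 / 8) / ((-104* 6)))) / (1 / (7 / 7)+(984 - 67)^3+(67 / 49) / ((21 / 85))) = 130131456 / 305175761885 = 0.00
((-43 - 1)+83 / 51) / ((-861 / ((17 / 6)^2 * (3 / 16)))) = 36737 / 495936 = 0.07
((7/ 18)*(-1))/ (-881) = 7/ 15858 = 0.00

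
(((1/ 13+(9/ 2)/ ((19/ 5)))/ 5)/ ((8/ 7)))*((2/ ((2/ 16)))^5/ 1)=285802496/ 1235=231419.03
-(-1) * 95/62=95/62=1.53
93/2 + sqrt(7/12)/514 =sqrt(21)/3084 + 93/2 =46.50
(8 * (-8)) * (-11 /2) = 352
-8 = -8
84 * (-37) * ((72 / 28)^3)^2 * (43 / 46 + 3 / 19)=-7210931610240 / 7344659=-981792.57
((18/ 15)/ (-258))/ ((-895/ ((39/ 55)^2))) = 1521/ 582085625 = 0.00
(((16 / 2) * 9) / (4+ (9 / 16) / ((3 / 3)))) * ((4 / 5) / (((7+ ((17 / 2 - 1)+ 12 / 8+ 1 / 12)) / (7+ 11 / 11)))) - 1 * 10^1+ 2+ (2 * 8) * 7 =7768648 / 70445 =110.28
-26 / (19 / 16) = -416 / 19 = -21.89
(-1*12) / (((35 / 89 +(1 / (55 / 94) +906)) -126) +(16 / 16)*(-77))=-4895 / 287623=-0.02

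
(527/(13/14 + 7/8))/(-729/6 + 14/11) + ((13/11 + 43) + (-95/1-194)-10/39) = -28365358121/114605205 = -247.50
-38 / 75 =-0.51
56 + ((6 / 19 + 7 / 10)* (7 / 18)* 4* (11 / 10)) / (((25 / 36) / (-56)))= -999432 / 11875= -84.16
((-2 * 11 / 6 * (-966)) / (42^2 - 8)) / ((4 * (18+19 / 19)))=1771 / 66728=0.03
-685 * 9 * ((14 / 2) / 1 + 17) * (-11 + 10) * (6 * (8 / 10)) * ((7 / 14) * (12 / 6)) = 710208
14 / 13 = 1.08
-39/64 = -0.61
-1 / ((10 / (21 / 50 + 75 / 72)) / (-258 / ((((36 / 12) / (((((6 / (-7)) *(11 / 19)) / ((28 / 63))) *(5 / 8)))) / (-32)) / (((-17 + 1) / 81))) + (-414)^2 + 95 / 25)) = -300547374677 / 11970000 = -25108.39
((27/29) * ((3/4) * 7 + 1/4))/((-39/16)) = -792/377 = -2.10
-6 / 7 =-0.86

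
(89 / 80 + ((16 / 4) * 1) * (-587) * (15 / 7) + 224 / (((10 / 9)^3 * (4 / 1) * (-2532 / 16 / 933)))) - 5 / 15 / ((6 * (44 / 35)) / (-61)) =-5268.31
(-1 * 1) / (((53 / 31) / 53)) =-31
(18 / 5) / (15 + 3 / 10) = 4 / 17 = 0.24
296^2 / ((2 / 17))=744736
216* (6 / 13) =1296 / 13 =99.69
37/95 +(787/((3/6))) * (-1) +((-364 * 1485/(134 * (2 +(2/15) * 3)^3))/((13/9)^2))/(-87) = -120709957359/76787360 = -1572.00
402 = 402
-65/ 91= -5/ 7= -0.71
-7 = -7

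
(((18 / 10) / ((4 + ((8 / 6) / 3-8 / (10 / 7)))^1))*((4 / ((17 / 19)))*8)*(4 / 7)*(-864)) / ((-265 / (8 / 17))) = -340402176 / 6969235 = -48.84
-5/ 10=-1/ 2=-0.50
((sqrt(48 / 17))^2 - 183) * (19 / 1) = -58197 / 17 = -3423.35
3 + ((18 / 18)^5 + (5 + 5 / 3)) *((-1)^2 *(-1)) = -14 / 3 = -4.67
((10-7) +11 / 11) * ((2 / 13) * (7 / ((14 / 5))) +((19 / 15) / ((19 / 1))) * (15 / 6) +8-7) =242 / 39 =6.21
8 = 8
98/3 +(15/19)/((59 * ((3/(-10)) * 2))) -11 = 72790/3363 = 21.64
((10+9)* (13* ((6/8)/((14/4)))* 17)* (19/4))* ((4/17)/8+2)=971451/112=8673.67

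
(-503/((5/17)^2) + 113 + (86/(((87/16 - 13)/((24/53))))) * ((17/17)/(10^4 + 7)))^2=83678917608216700380344484/2574010396788675625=32509160.69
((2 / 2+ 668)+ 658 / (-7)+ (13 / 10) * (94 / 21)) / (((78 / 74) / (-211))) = -476117702 / 4095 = -116268.06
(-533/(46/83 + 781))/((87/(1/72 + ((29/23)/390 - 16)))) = 836358713/6675576120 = 0.13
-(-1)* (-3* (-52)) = 156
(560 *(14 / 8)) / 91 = 140 / 13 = 10.77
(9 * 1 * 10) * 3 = 270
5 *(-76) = -380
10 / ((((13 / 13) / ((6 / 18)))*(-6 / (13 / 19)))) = -65 / 171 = -0.38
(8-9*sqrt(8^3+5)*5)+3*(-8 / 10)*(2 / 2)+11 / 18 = 559 / 90-45*sqrt(517) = -1016.98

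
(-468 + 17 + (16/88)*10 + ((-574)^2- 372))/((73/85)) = 307292255/803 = 382680.27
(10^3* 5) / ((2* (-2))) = -1250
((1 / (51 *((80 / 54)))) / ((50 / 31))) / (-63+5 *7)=-279 / 952000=-0.00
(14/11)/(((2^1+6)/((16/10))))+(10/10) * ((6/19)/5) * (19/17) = 304/935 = 0.33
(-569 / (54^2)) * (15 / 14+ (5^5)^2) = -77792977285 / 40824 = -1905569.70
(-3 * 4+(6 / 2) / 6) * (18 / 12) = -17.25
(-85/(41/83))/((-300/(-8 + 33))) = 7055/492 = 14.34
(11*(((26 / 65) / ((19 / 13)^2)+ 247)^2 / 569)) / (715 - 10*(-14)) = 2189773805219 / 1585012872375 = 1.38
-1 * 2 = -2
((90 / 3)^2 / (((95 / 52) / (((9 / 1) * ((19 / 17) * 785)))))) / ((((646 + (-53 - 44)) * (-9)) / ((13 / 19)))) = -10613200 / 19703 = -538.66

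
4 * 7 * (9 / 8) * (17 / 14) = 153 / 4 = 38.25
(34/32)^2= 1.13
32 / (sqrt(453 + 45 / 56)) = 64* sqrt(355782) / 25413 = 1.50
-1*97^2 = -9409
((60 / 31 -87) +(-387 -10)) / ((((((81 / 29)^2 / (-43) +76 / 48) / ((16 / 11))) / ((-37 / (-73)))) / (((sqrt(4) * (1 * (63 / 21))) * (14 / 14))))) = -23034856624128 / 15144029945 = -1521.05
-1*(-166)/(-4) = -83/2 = -41.50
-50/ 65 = -10/ 13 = -0.77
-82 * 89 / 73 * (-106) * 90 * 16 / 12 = 92830560 / 73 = 1271651.51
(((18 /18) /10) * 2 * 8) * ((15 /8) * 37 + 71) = 1123 /5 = 224.60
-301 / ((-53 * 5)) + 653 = 173346 / 265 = 654.14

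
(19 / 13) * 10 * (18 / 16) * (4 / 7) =855 / 91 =9.40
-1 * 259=-259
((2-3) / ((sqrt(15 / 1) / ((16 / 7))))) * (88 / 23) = -1408 * sqrt(15) / 2415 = -2.26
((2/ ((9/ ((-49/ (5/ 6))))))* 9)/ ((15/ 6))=-1176/ 25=-47.04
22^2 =484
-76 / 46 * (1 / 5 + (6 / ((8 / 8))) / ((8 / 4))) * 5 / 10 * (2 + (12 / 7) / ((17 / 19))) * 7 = -141664 / 1955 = -72.46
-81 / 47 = -1.72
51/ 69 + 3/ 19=392/ 437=0.90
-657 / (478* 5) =-657 / 2390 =-0.27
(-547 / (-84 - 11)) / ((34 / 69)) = 37743 / 3230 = 11.69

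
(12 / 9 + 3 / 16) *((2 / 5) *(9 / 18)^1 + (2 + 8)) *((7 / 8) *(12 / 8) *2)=26061 / 640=40.72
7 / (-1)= -7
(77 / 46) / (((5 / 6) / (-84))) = -19404 / 115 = -168.73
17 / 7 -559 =-3896 / 7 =-556.57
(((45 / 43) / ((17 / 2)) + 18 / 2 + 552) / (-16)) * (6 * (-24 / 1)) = 3691629 / 731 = 5050.11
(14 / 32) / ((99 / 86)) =301 / 792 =0.38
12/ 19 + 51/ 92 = 2073/ 1748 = 1.19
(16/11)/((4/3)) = 12/11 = 1.09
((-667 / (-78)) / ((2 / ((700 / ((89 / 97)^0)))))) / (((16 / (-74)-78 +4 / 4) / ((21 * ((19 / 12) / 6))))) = -574403725 / 2674152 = -214.80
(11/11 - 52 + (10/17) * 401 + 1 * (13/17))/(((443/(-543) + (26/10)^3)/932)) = 49911745500/4834783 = 10323.47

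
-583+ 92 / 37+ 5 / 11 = -236084 / 407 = -580.06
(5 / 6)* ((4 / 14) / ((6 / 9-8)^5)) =-405 / 36075424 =-0.00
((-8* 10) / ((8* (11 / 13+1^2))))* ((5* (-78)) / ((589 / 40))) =84500 / 589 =143.46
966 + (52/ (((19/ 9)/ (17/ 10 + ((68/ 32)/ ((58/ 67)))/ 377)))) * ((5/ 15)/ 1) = 16483791/ 16820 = 980.01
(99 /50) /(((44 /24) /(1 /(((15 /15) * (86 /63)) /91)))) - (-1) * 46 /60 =234659 /3225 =72.76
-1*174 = -174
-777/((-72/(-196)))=-12691/6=-2115.17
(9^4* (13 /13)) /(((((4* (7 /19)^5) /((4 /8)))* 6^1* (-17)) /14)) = -5415228513 /326536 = -16583.86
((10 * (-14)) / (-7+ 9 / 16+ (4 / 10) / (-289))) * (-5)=-16184000 / 148867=-108.71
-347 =-347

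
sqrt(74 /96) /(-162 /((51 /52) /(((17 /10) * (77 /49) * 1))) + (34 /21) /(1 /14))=-35 * sqrt(111) /175808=-0.00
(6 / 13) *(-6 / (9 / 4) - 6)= -4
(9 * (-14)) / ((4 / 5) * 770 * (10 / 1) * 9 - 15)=-0.00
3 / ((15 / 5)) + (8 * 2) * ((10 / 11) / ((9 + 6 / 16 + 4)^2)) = 136179 / 125939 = 1.08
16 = 16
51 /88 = 0.58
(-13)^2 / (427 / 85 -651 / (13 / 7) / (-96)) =5975840 / 306747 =19.48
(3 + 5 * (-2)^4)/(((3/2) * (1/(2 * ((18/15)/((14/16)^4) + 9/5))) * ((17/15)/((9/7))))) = 138000780/285719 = 482.99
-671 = -671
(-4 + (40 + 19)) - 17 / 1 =38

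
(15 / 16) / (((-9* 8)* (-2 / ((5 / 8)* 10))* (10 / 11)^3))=1331 / 24576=0.05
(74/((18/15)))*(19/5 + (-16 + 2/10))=-740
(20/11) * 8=14.55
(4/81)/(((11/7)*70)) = 2/4455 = 0.00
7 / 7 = 1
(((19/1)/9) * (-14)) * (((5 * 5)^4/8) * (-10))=259765625/18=14431423.61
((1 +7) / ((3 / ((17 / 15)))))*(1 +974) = 8840 / 3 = 2946.67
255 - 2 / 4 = 509 / 2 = 254.50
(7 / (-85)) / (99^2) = -0.00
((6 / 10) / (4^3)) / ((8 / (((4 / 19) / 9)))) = 1 / 36480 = 0.00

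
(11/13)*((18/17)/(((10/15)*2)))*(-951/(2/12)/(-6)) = 639.02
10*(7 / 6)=35 / 3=11.67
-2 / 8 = -1 / 4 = -0.25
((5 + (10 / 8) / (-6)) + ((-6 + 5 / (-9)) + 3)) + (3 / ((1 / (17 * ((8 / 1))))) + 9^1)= 30113 / 72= 418.24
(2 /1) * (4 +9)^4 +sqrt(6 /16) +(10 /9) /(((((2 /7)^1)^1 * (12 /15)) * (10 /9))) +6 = sqrt(6) /4 +457059 /8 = 57132.99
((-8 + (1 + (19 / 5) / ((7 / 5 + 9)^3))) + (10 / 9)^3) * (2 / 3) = -576568349 / 153754848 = -3.75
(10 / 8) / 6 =5 / 24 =0.21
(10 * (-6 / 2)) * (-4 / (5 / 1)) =24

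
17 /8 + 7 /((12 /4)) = 107 /24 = 4.46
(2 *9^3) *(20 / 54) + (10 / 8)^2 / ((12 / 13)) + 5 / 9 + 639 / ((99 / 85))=6911845 / 6336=1090.88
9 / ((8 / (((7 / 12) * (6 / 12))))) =21 / 64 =0.33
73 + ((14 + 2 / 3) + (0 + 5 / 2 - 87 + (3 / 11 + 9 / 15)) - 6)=-647 / 330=-1.96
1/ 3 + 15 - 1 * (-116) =394/ 3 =131.33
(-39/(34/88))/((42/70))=-2860/17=-168.24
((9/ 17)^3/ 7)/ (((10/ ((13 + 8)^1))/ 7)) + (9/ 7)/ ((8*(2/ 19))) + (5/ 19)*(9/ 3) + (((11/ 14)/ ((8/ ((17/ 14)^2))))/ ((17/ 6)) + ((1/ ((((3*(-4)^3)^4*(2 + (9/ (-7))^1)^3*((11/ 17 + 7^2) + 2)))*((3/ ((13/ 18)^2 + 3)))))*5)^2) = 72106463495984474862957599435532700006061/ 26915713307285464573598694930917621760000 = 2.68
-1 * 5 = -5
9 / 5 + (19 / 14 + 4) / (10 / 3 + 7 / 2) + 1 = 5143 / 1435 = 3.58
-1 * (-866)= 866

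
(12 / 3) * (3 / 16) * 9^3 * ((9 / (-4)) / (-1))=19683 / 16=1230.19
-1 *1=-1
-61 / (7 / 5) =-305 / 7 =-43.57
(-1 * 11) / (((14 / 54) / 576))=-171072 / 7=-24438.86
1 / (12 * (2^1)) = 1 / 24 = 0.04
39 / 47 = 0.83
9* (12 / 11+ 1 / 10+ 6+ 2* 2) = 11079 / 110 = 100.72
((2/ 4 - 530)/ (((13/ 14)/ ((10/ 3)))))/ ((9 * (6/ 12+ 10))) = -7060/ 351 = -20.11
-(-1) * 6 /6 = 1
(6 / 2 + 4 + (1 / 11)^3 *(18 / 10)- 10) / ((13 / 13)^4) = -19956 / 6655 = -3.00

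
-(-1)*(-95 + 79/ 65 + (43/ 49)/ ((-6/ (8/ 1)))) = -94.95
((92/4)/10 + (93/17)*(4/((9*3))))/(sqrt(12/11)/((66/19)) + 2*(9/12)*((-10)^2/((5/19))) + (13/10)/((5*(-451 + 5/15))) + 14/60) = 29300421203819480/5371574829038936841-2689482224000*sqrt(33)/5371574829038936841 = 0.01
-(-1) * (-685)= -685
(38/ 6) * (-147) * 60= -55860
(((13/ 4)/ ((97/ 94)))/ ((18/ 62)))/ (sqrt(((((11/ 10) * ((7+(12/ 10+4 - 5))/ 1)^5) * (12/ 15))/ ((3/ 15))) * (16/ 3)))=2367625 * sqrt(66)/ 1194766848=0.02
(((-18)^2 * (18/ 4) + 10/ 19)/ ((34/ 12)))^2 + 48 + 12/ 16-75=110574557391/ 417316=264966.01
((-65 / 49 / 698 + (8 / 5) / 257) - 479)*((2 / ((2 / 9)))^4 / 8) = -138119901493779 / 351596560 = -392836.33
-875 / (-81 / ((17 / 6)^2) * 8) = 252875 / 23328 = 10.84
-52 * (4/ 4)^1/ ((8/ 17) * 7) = -221/ 14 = -15.79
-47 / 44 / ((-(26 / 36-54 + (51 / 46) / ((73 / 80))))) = -710217 / 34615702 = -0.02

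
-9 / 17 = -0.53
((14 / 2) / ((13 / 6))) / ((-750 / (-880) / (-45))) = -11088 / 65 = -170.58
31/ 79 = 0.39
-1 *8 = -8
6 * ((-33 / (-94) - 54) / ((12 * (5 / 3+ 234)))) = -15129 / 132916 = -0.11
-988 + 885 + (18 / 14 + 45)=-397 / 7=-56.71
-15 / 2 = -7.50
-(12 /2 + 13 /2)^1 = -12.50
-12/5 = -2.40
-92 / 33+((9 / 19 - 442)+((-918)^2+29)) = 528127546 / 627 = 842308.69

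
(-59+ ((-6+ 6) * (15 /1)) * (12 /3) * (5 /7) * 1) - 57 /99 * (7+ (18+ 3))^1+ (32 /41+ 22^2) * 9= 5801533 /1353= 4287.90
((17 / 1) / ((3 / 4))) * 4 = 272 / 3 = 90.67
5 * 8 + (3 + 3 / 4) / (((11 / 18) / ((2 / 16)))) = 7175 / 176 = 40.77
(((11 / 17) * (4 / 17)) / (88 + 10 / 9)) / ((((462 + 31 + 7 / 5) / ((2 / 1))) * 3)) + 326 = 7782641739 / 23873134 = 326.00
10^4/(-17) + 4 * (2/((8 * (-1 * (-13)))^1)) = -129983/221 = -588.16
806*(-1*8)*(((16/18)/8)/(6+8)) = -3224/63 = -51.17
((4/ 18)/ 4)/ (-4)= -1/ 72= -0.01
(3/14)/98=3/1372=0.00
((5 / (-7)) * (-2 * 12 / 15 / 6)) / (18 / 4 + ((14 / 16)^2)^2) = 0.04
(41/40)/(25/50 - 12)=-41/460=-0.09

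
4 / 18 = 2 / 9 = 0.22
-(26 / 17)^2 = -676 / 289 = -2.34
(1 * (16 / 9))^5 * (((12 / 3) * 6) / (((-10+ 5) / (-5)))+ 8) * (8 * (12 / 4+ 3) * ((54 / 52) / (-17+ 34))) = 268435456 / 161109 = 1666.17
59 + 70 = 129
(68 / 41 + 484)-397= 3635 / 41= 88.66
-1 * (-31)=31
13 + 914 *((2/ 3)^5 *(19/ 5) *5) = 558871/ 243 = 2299.88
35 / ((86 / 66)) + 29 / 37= 43982 / 1591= 27.64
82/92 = 41/46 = 0.89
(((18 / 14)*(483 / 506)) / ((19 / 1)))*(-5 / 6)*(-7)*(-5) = -1575 / 836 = -1.88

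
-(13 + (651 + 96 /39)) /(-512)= 1083 /832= 1.30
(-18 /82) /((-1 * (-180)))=-1 /820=-0.00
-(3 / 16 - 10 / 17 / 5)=-19 / 272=-0.07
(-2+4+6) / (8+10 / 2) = 8 / 13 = 0.62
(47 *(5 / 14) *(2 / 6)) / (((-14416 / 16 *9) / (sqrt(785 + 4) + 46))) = -5405 / 170289 - 235 *sqrt(789) / 340578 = -0.05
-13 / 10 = -1.30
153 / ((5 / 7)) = 1071 / 5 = 214.20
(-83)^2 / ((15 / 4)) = 27556 / 15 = 1837.07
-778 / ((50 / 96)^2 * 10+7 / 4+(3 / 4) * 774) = -896256 / 673877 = -1.33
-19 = -19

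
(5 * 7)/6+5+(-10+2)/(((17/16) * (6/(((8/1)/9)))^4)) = 195681899/18068994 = 10.83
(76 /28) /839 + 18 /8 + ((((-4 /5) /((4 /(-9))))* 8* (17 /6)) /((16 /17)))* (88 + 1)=113360741 /29365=3860.40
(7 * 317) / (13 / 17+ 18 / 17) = 37723 / 31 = 1216.87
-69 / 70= -0.99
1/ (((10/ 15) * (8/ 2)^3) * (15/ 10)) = 0.02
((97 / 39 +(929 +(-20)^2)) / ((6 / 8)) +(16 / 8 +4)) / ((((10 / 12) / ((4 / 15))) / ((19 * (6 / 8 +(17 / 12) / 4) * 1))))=11958.57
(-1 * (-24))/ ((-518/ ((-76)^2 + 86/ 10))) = -347076/ 1295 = -268.01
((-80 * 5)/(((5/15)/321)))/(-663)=128400/221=581.00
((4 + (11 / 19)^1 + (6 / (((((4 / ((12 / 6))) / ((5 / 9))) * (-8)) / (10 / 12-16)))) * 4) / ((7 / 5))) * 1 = 58885 / 4788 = 12.30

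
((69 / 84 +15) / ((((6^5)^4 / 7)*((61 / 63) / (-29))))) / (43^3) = -89929 / 7880934015439692890112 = -0.00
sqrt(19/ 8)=sqrt(38)/ 4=1.54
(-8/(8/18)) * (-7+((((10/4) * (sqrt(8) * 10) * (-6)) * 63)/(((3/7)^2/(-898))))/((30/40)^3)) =126 - 3942579200 * sqrt(2) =-5575648849.37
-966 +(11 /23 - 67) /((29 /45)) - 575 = -1096697 /667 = -1644.22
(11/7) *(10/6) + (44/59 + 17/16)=87767/19824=4.43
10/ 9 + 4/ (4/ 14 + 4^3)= 1.17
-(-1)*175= 175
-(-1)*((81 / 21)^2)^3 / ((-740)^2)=387420489 / 64424592400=0.01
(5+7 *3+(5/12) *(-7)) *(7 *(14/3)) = 13573/18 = 754.06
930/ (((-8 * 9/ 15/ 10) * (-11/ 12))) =2113.64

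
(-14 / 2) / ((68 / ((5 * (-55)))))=1925 / 68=28.31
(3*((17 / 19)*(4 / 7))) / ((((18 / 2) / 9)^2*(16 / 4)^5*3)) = 17 / 34048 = 0.00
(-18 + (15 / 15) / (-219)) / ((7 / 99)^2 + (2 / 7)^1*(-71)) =90172467 / 101572127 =0.89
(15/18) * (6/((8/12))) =15/2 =7.50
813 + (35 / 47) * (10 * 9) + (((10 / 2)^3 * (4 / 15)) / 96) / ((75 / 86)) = 4469009 / 5076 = 880.42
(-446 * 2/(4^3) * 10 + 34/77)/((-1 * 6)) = 85583/3696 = 23.16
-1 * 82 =-82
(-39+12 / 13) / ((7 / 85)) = -42075 / 91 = -462.36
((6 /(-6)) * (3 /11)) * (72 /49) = -216 /539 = -0.40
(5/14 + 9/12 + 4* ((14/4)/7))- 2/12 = 247/84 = 2.94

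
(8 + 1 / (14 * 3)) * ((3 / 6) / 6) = 337 / 504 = 0.67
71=71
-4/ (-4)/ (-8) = -1/ 8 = -0.12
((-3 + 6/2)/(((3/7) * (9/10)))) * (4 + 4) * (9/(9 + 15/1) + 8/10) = 0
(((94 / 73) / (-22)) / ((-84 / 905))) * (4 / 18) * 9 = 42535 / 33726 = 1.26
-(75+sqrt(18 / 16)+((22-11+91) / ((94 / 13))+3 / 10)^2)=-62413941 / 220900-3* sqrt(2) / 4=-283.60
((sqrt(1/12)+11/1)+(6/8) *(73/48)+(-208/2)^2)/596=sqrt(3)/3576+693001/38144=18.17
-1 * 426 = -426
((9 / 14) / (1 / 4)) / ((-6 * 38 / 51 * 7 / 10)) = -765 / 931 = -0.82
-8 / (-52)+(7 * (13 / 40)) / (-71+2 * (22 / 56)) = 31039 / 255580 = 0.12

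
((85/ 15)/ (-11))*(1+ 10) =-17/ 3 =-5.67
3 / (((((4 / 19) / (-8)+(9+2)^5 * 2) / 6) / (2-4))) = -0.00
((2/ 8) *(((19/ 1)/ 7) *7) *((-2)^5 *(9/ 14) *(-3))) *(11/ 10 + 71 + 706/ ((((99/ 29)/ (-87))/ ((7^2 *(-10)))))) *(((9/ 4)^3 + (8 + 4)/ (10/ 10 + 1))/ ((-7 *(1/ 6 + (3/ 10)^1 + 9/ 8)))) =-33901333233633/ 8404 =-4033952074.44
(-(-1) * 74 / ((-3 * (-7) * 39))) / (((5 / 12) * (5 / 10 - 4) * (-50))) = 296 / 238875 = 0.00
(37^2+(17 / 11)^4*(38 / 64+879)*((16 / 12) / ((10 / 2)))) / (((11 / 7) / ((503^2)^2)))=2131179152931201326989 / 19326120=110274548276177.59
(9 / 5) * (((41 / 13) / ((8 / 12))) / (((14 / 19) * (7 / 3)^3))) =567891 / 624260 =0.91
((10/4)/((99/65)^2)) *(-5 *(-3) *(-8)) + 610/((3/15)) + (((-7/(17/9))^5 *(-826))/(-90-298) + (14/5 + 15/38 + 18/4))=123137365459932631/85490740054170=1440.36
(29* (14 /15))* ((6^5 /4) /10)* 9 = 1183896 /25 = 47355.84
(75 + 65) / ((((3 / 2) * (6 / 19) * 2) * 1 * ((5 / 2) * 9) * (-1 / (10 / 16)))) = -665 / 162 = -4.10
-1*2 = -2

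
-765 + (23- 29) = -771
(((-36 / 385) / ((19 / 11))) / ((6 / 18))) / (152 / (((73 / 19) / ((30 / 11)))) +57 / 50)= -96360 / 64693727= -0.00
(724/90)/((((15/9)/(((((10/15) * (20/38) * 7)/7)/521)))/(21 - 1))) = 0.07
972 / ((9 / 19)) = 2052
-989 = -989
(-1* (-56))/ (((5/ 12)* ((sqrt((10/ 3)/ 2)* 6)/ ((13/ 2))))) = 728* sqrt(15)/ 25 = 112.78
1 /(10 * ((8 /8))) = 1 /10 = 0.10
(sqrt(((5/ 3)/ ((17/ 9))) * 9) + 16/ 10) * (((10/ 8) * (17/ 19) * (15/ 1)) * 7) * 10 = 35700/ 19 + 7875 * sqrt(255)/ 38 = 5188.25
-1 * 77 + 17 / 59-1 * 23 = -5883 / 59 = -99.71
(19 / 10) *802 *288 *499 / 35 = 1094941728 / 175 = 6256809.87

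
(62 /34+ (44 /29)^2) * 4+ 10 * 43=6383642 /14297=446.50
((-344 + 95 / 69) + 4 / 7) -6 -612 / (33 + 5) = -3341869 / 9177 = -364.16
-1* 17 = -17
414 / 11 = 37.64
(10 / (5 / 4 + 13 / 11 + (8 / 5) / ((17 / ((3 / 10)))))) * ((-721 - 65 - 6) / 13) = -148104000 / 598039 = -247.65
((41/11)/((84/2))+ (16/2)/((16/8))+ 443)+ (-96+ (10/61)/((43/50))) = 425689469/1211826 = 351.28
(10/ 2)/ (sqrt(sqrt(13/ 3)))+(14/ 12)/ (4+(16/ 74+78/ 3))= 259/ 6708+5 * 13^(3/ 4) * 3^(1/ 4)/ 13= 3.50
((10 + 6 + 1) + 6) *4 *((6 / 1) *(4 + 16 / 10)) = 15456 / 5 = 3091.20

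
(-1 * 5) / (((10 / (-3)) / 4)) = 6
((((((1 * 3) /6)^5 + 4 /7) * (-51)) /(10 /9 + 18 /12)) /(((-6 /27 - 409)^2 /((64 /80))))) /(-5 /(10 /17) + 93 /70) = 5019165 /640081106932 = 0.00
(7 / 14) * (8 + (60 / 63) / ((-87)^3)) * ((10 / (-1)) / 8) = -138285605 / 27657126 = -5.00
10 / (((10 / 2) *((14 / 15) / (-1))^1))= -15 / 7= -2.14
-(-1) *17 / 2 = 17 / 2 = 8.50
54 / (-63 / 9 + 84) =54 / 77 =0.70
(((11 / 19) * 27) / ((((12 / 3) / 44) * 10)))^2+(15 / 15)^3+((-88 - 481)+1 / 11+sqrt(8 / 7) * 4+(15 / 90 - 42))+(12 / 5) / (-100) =-1870981021 / 5956500+8 * sqrt(14) / 7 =-309.83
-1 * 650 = -650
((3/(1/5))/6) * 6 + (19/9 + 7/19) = 2989/171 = 17.48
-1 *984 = -984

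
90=90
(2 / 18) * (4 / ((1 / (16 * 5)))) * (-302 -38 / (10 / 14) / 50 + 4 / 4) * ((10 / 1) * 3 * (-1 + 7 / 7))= 0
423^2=178929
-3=-3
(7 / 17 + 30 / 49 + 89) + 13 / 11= 835719 / 9163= 91.21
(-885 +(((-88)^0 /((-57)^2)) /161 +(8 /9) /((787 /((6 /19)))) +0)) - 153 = -427314395015 /411671043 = -1038.00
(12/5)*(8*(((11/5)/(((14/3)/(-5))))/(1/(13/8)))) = -73.54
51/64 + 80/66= 4243/2112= 2.01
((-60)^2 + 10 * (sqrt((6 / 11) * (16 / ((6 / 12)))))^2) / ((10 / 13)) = 53976 / 11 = 4906.91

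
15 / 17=0.88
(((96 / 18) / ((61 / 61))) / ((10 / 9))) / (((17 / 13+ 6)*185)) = 312 / 87875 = 0.00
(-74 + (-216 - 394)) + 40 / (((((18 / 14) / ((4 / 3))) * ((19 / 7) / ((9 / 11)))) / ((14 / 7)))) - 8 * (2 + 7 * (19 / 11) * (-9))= 122612 / 627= 195.55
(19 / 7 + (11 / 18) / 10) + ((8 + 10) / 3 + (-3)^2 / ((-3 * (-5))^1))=11813 / 1260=9.38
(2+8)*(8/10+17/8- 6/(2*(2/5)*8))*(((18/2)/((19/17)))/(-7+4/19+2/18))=-218943/9136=-23.96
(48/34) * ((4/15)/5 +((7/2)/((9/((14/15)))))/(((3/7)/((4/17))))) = 69568/195075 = 0.36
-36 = -36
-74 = -74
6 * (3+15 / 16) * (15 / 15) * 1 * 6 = 567 / 4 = 141.75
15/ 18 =5/ 6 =0.83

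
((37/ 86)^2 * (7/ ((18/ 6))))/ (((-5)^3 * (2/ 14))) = -67081/ 2773500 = -0.02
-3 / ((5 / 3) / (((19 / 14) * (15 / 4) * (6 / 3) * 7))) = -513 / 4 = -128.25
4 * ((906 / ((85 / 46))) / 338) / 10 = 41676 / 71825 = 0.58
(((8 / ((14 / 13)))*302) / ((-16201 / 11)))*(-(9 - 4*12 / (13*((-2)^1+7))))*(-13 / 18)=-15460588 / 1701105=-9.09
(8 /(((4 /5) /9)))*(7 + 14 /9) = 770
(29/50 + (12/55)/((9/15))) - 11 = -5531/550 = -10.06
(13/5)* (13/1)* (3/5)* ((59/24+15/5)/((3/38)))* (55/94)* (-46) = -37738.36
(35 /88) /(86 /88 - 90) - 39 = -305561 /7834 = -39.00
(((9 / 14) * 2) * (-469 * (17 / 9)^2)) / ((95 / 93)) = -600253 / 285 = -2106.15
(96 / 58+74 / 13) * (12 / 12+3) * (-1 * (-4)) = 44320 / 377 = 117.56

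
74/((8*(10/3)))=111/40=2.78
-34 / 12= -17 / 6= -2.83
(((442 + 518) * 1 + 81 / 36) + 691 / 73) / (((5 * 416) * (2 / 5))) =283741 / 242944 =1.17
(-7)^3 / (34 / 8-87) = 1372 / 331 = 4.15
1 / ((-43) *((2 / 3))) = -3 / 86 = -0.03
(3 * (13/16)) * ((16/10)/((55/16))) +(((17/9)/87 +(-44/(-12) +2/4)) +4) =4014917/430650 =9.32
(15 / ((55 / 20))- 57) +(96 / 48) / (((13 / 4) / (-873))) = -84195 / 143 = -588.78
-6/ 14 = -3/ 7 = -0.43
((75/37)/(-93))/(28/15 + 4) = -375/100936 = -0.00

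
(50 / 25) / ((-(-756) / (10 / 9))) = 5 / 1701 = 0.00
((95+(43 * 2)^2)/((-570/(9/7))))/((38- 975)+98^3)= -22473/1250539150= -0.00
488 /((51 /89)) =43432 /51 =851.61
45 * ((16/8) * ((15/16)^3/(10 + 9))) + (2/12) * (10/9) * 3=1561435/350208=4.46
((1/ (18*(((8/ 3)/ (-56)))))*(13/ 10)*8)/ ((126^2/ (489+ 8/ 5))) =-31889/ 85050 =-0.37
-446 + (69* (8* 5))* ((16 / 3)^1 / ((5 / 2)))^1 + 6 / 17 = 92520 / 17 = 5442.35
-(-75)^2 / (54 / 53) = -33125 / 6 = -5520.83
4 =4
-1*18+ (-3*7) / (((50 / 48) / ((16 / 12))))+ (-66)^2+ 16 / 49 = 5281522 / 1225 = 4311.45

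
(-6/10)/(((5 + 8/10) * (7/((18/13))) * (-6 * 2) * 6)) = 3/10556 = 0.00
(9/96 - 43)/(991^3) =-1373/31143752672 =-0.00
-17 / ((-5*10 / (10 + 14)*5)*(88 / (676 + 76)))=19176 / 1375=13.95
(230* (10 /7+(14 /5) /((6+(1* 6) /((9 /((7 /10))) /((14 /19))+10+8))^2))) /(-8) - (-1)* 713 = 119647827281 /178628576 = 669.81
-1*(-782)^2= -611524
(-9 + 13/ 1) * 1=4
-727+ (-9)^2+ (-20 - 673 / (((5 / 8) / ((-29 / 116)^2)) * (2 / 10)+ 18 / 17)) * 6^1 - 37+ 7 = -55019 / 26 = -2116.12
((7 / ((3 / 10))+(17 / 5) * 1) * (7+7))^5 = 5576504300954585824 / 759375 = 7343544758458.71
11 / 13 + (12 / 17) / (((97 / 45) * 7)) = 133993 / 150059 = 0.89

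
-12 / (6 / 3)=-6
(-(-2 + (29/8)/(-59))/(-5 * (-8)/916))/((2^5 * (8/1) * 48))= 222817/57999360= 0.00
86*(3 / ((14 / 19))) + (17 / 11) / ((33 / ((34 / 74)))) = 32921404 / 94017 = 350.16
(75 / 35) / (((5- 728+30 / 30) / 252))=-270 / 361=-0.75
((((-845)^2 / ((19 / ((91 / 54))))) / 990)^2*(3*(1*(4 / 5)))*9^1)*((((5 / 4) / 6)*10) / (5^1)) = 168876652515025 / 4585456656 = 36828.75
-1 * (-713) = 713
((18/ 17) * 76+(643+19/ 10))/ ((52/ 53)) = 6535589/ 8840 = 739.32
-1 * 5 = -5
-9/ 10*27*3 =-729/ 10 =-72.90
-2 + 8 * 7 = 54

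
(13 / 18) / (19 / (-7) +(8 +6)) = 91 / 1422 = 0.06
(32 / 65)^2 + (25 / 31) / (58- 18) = 275077 / 1047800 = 0.26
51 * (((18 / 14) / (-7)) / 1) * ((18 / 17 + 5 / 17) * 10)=-6210 / 49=-126.73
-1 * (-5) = 5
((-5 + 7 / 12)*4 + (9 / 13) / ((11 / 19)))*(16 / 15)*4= -452224 / 6435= -70.28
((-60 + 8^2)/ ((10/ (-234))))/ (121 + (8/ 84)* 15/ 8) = -112/ 145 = -0.77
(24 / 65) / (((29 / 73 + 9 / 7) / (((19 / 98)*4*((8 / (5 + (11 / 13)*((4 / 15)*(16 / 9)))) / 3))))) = 1198368 / 14265895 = 0.08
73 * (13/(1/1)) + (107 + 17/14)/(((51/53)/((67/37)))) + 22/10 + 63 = 53621501/44030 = 1217.84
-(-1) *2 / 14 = 1 / 7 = 0.14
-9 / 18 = -0.50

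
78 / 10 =39 / 5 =7.80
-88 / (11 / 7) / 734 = -28 / 367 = -0.08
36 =36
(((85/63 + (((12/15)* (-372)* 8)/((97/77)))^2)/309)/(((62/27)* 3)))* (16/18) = 211722976843828/141952877325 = 1491.50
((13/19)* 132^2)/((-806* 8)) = -1089/589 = -1.85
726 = 726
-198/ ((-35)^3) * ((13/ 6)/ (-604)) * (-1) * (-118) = -0.00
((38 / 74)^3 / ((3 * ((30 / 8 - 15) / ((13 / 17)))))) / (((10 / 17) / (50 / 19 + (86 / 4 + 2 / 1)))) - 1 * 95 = -1084261258 / 11396925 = -95.14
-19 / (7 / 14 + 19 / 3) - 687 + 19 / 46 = -1300147 / 1886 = -689.37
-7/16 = -0.44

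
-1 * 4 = -4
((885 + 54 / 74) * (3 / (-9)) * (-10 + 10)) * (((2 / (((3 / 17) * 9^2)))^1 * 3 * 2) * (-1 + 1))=0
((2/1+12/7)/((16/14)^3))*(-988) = -157339/64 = -2458.42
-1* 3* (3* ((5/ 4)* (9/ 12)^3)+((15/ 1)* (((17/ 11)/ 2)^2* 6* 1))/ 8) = -771255/ 30976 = -24.90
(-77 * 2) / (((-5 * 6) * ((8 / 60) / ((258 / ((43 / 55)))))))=12705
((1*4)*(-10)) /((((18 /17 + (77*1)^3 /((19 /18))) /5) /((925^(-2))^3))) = -323 /437537283362440136718750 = -0.00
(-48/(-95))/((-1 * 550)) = -24/26125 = -0.00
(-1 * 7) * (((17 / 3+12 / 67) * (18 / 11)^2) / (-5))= 177660 / 8107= 21.91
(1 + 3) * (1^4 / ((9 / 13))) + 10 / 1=142 / 9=15.78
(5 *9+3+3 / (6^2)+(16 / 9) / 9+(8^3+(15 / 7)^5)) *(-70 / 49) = -16485145085 / 19059138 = -864.95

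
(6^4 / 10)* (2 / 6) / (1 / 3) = 648 / 5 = 129.60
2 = 2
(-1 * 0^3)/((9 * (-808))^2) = 0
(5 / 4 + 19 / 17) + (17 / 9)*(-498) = -191413 / 204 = -938.30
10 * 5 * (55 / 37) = 2750 / 37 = 74.32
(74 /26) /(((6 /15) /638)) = 59015 /13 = 4539.62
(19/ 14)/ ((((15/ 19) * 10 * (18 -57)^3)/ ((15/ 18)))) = -361/ 149483880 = -0.00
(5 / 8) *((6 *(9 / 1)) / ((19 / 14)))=945 / 38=24.87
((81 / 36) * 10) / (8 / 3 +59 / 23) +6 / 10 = 17691 / 3610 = 4.90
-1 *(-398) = 398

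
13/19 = 0.68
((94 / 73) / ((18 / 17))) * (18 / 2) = 799 / 73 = 10.95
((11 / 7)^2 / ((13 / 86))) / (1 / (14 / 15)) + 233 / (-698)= 14208731 / 952770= 14.91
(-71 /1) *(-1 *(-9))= -639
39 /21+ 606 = 4255 /7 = 607.86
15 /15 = 1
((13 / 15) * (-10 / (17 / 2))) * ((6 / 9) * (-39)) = 1352 / 51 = 26.51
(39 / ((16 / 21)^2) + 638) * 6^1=4231.10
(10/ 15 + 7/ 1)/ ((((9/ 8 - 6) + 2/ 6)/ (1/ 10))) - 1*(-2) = 998/ 545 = 1.83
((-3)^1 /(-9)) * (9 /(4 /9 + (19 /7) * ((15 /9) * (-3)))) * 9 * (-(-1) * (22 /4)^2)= -205821 /3308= -62.22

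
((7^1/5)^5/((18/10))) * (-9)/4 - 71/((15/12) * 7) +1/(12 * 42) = -14.84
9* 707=6363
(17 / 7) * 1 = 17 / 7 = 2.43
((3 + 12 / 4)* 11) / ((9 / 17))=374 / 3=124.67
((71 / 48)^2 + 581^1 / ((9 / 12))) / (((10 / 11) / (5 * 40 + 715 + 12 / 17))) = 102164160967 / 130560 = 782507.36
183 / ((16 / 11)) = 2013 / 16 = 125.81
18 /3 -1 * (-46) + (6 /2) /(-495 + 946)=23455 /451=52.01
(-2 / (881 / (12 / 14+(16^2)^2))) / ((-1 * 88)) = 229379 / 135674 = 1.69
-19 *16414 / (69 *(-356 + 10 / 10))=311866 / 24495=12.73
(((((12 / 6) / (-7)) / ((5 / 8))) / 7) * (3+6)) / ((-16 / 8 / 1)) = 72 / 245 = 0.29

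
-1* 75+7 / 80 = -5993 / 80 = -74.91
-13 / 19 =-0.68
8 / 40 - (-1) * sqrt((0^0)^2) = 6 / 5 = 1.20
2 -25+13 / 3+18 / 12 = -103 / 6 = -17.17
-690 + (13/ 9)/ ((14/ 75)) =-28655/ 42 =-682.26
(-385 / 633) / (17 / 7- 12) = 2695 / 42411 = 0.06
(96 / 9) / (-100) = -0.11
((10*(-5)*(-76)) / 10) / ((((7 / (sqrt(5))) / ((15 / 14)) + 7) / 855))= 365512500 / 6503 - 9747000*sqrt(5) / 929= 32746.09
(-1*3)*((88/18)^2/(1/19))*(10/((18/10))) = -1839200/243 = -7568.72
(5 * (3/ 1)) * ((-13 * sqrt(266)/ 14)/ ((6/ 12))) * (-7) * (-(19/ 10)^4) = -5082519 * sqrt(266)/ 2000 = -41446.69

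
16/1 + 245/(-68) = 12.40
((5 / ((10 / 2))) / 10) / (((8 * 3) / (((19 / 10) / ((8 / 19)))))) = 361 / 19200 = 0.02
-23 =-23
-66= -66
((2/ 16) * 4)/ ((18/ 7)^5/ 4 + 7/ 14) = 16807/ 961591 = 0.02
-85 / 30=-17 / 6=-2.83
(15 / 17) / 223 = 15 / 3791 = 0.00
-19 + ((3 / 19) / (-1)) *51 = -514 / 19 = -27.05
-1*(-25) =25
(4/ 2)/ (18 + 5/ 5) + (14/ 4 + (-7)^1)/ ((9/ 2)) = -115/ 171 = -0.67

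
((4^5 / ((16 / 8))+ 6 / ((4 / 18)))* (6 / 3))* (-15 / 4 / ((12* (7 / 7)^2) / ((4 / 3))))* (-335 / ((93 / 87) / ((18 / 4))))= 78545775 / 124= 633433.67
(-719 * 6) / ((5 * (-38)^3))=2157 / 137180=0.02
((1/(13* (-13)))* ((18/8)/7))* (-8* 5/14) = 45/8281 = 0.01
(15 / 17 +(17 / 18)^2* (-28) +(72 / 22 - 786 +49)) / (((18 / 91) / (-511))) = 533771168203 / 272646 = 1957744.36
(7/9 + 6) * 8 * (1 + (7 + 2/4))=460.89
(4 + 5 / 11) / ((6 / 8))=196 / 33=5.94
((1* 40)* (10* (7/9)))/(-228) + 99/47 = 17887/24111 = 0.74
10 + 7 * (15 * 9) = 955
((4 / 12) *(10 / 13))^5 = 100000 / 90224199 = 0.00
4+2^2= 8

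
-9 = -9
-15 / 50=-3 / 10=-0.30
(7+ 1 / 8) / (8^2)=57 / 512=0.11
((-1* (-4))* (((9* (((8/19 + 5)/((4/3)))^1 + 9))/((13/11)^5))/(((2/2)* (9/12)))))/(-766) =-959541858/2701899161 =-0.36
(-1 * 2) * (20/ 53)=-40/ 53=-0.75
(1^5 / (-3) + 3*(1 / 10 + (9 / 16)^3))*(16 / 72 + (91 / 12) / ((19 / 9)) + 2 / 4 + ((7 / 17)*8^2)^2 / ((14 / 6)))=1835817141731 / 12145213440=151.16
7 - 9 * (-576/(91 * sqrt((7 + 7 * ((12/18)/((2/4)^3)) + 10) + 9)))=14.16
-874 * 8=-6992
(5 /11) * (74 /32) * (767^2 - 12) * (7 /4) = 761818715 /704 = 1082128.86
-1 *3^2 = -9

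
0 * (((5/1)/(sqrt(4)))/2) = 0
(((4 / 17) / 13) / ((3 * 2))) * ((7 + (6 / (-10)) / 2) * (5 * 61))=4087 / 663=6.16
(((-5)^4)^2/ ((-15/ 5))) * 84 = -10937500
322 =322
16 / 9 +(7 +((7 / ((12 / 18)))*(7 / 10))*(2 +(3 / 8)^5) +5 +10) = 227272657 / 5898240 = 38.53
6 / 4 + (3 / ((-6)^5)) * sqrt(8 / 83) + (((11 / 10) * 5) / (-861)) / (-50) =129161 / 86100 -sqrt(166) / 107568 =1.50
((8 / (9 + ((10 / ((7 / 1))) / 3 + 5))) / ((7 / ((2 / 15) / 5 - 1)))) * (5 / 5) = -73 / 950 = -0.08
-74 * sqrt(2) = -104.65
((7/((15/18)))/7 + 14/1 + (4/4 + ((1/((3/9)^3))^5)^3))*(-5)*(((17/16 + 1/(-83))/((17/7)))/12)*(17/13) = -3005089956194676152854905/4316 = -696267367051593177213.83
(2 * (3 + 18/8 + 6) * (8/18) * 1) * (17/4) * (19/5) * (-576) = -93024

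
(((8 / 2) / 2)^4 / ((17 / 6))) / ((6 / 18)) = 288 / 17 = 16.94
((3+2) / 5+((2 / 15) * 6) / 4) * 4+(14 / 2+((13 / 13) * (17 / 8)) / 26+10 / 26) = 12.27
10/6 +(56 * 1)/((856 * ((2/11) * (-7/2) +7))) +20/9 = 37549/9630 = 3.90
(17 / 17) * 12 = 12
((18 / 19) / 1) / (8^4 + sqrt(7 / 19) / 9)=5971968 / 25820135417 -162 * sqrt(133) / 490582572923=0.00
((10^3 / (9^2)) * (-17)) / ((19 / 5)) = -85000 / 1539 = -55.23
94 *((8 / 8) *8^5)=3080192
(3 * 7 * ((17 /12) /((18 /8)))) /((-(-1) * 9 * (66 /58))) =3451 /2673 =1.29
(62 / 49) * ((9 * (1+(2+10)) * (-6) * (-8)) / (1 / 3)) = 1044576 / 49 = 21317.88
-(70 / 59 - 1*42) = 2408 / 59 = 40.81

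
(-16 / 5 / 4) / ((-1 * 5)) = 4 / 25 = 0.16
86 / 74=43 / 37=1.16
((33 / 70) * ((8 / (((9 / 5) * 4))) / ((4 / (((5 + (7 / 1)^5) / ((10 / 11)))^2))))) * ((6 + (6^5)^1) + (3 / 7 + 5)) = 427235858991216 / 1225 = 348763966523.44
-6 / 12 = -1 / 2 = -0.50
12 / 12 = 1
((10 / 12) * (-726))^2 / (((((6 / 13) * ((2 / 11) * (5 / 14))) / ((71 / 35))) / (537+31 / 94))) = 7508166537157 / 564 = 13312352016.24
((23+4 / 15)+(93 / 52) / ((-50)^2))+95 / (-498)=248996719 / 10790000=23.08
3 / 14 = 0.21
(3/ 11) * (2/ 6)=1/ 11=0.09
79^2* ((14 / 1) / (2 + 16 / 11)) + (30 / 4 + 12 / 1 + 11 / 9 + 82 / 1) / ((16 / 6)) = 25330.99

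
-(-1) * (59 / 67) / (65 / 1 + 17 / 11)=0.01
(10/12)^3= 125/216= 0.58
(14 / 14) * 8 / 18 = 4 / 9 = 0.44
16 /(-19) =-16 /19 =-0.84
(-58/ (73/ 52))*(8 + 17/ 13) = -28072/ 73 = -384.55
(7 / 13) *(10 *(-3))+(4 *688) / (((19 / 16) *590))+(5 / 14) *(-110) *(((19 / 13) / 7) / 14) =-640403737 / 49985390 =-12.81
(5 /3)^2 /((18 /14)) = 175 /81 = 2.16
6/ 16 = 3/ 8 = 0.38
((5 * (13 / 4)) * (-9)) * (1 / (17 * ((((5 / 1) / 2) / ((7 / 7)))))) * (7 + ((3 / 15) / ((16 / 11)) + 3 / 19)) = -1297413 / 51680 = -25.10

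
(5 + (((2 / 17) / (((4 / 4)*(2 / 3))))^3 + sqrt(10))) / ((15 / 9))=3*sqrt(10) / 5 + 73776 / 24565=4.90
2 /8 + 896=896.25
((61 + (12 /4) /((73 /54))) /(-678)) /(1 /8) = -18460 /24747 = -0.75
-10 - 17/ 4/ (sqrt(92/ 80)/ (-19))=65.30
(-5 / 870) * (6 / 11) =-1 / 319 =-0.00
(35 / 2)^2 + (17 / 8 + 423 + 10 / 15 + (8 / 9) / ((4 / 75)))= 17969 / 24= 748.71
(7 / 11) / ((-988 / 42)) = -147 / 5434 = -0.03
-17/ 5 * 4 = -13.60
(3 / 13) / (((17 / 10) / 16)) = 480 / 221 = 2.17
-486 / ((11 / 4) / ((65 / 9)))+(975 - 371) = -7396 / 11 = -672.36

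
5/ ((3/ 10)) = 16.67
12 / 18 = 2 / 3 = 0.67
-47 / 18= -2.61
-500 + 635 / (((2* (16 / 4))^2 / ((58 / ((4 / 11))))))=138565 / 128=1082.54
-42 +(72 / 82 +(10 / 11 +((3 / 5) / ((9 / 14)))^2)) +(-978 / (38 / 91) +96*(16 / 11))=-2241.76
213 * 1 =213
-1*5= -5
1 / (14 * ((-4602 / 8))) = -2 / 16107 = -0.00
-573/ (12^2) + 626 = 29857/ 48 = 622.02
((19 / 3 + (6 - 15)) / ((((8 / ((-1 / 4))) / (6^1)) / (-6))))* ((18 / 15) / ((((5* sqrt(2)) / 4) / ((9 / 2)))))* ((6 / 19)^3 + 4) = -4479624* sqrt(2) / 171475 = -36.95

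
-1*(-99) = 99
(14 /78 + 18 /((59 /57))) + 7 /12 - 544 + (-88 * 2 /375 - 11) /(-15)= -9061615157 /17257500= -525.08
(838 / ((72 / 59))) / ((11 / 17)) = 420257 / 396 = 1061.26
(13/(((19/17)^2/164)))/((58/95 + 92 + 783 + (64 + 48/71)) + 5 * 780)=218732540/620306927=0.35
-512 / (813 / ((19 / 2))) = -4864 / 813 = -5.98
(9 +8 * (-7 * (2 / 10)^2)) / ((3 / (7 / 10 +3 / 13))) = 1573 / 750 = 2.10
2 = 2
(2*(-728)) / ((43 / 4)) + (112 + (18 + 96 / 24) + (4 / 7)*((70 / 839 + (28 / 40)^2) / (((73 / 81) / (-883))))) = -21232768747 / 65840525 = -322.49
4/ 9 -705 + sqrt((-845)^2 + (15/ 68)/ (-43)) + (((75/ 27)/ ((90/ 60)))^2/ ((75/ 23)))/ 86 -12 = -67384451/ 94041 + sqrt(1526188441135)/ 1462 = 128.46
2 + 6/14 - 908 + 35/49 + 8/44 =-69660/77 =-904.68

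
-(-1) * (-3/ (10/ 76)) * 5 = -114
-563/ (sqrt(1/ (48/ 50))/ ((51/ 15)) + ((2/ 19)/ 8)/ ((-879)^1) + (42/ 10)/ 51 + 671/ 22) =-555164726390168460/ 30153817980595819 + 2224646559142500 * sqrt(6)/ 30153817980595819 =-18.23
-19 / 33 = -0.58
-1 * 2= -2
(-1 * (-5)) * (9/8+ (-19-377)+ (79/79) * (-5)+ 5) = -15795/8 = -1974.38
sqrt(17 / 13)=sqrt(221) / 13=1.14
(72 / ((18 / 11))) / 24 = 11 / 6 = 1.83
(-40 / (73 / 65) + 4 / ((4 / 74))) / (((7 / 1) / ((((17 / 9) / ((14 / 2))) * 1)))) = 15878 / 10731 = 1.48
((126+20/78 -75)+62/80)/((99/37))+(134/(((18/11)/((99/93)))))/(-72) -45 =-215723/8060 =-26.76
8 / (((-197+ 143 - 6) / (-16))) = 32 / 15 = 2.13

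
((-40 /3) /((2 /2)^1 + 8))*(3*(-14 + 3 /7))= 3800 /63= 60.32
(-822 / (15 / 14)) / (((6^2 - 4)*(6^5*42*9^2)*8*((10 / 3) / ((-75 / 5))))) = 137 / 268738560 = 0.00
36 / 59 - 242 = -14242 / 59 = -241.39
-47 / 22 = -2.14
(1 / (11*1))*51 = 51 / 11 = 4.64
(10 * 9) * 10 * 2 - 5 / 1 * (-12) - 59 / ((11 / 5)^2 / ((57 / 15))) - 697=135118 / 121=1116.68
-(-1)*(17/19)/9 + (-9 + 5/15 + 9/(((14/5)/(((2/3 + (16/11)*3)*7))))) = 104.61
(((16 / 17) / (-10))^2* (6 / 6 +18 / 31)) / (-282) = -1568 / 31580475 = -0.00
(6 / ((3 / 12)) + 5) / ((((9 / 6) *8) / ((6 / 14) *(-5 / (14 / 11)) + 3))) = 1247 / 392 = 3.18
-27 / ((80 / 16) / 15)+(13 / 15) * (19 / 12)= -14333 / 180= -79.63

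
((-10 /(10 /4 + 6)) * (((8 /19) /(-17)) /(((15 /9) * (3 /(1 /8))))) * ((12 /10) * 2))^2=2304 /753777025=0.00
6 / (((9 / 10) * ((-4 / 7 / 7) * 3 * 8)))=-245 / 72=-3.40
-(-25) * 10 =250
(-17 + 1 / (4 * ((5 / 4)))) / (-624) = 0.03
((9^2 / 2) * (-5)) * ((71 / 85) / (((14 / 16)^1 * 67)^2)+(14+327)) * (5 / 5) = -516421504449 / 7478674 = -69052.55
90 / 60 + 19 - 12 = 17 / 2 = 8.50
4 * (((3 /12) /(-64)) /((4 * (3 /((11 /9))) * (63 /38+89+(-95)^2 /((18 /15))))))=-209 /999601920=-0.00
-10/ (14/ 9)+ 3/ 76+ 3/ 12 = -1633/ 266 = -6.14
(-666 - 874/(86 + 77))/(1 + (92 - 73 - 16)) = -27358/163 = -167.84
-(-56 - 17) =73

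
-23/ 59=-0.39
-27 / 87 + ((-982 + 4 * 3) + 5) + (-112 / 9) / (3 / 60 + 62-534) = -2378053334 / 2463579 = -965.28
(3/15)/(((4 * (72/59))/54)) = 177/80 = 2.21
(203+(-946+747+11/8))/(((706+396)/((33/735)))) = 473/2159920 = 0.00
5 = 5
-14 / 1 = -14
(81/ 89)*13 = 1053/ 89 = 11.83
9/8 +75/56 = 69/28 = 2.46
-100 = -100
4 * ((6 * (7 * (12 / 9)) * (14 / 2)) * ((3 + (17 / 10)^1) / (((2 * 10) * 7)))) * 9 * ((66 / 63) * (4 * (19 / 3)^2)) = 79631.79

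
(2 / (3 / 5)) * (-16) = -160 / 3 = -53.33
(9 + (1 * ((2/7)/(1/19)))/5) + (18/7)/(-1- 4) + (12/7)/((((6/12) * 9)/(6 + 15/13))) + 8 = 1847/91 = 20.30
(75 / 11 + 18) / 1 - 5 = 218 / 11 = 19.82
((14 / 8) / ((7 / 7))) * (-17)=-119 / 4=-29.75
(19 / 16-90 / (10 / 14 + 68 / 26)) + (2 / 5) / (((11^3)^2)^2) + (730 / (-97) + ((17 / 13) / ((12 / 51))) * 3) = -533853963726213900773 / 31977070119005062480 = -16.69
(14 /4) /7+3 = 3.50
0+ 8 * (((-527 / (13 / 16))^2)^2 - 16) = 40440114673891200 / 28561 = 1415920824687.20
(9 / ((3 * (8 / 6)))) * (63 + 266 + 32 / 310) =459099 / 620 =740.48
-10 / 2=-5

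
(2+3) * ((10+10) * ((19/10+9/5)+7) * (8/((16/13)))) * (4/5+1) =12519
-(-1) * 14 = 14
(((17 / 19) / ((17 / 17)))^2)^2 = 83521 / 130321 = 0.64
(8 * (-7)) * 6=-336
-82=-82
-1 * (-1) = 1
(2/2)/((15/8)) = 8/15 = 0.53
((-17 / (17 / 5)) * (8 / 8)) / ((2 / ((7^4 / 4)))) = -12005 / 8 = -1500.62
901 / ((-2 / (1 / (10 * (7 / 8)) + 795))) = -25073929 / 70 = -358198.99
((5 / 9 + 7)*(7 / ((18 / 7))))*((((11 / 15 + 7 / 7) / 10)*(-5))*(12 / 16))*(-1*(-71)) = -949.21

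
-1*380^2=-144400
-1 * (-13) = 13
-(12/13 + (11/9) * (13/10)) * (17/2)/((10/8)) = -49963/2925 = -17.08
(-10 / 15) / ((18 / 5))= -5 / 27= -0.19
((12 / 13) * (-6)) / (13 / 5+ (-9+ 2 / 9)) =1620 / 1807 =0.90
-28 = -28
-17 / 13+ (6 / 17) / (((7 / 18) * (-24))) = -4163 / 3094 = -1.35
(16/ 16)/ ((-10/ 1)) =-1/ 10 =-0.10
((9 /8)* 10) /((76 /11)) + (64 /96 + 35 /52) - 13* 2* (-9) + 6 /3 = 2833205 /11856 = 238.97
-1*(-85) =85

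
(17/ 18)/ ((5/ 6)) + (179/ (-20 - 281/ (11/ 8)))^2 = 161701823/ 91365360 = 1.77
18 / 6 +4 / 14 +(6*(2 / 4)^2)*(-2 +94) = 989 / 7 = 141.29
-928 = -928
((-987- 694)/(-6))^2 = 2825761/36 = 78493.36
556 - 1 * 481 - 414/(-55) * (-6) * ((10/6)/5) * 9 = -60.49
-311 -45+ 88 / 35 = -12372 / 35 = -353.49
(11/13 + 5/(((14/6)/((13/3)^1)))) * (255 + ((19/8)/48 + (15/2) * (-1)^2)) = 46477559/17472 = 2660.12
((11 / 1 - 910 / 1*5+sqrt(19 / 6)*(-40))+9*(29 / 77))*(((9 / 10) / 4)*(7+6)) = -20430657 / 1540 - 39*sqrt(114) / 2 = -13474.86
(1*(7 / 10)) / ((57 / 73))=511 / 570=0.90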